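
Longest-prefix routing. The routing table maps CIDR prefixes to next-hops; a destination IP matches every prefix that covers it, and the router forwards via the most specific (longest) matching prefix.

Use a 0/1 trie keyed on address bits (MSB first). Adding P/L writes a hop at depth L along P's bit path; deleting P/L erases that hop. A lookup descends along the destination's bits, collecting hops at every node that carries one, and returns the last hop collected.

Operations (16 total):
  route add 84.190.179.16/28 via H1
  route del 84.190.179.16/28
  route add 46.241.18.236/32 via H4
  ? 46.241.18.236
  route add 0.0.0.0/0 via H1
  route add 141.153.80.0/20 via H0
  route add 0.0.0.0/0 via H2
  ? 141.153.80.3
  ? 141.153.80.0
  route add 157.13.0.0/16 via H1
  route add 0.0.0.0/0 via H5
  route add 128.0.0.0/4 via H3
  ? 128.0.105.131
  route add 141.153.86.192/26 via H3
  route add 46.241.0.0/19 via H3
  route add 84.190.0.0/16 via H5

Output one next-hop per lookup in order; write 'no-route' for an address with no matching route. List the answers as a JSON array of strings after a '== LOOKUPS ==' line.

Trace:
  + 84.190.179.16/28 (H1) depth=28
  del 84.190.179.16/28 (clear depth 28)
  + 46.241.18.236/32 (H4) depth=32
  lookup 46.241.18.236: bits 00101110111100010001001011101100 walk d0:-→d1:-→d2:-→d3:-→d4:-→d5:-→d6:-→d7:-→d8:-→d9:-→d10:-→d11:-→d12:-→d13:-→d14:-→d15:-→d16:-→d17:-→d18:-→d19:-→d20:-→d21:-→d22:-→d23:-→d24:-→d25:-→d26:-→d27:-→d28:-→d29:-→d30:-→d31:-→d32:H4 -> H4
  + 0.0.0.0/0 (H1) depth=0
  + 141.153.80.0/20 (H0) depth=20
  + 0.0.0.0/0 (H2) depth=0
  lookup 141.153.80.3: bits 10001101100110010101 walk d0:H2→d1:-→d2:-→d3:-→d4:-→d5:-→d6:-→d7:-→d8:-→d9:-→d10:-→d11:-→d12:-→d13:-→d14:-→d15:-→d16:-→d17:-→d18:-→d19:-→d20:H0 -> H0
  lookup 141.153.80.0: bits 10001101100110010101 walk d0:H2→d1:-→d2:-→d3:-→d4:-→d5:-→d6:-→d7:-→d8:-→d9:-→d10:-→d11:-→d12:-→d13:-→d14:-→d15:-→d16:-→d17:-→d18:-→d19:-→d20:H0 -> H0
  + 157.13.0.0/16 (H1) depth=16
  + 0.0.0.0/0 (H5) depth=0
  + 128.0.0.0/4 (H3) depth=4
  lookup 128.0.105.131: bits 1000 walk d0:H5→d1:-→d2:-→d3:-→d4:H3 -> H3
  + 141.153.86.192/26 (H3) depth=26
  + 46.241.0.0/19 (H3) depth=19
  + 84.190.0.0/16 (H5) depth=16

== LOOKUPS ==
["H4","H0","H0","H3"]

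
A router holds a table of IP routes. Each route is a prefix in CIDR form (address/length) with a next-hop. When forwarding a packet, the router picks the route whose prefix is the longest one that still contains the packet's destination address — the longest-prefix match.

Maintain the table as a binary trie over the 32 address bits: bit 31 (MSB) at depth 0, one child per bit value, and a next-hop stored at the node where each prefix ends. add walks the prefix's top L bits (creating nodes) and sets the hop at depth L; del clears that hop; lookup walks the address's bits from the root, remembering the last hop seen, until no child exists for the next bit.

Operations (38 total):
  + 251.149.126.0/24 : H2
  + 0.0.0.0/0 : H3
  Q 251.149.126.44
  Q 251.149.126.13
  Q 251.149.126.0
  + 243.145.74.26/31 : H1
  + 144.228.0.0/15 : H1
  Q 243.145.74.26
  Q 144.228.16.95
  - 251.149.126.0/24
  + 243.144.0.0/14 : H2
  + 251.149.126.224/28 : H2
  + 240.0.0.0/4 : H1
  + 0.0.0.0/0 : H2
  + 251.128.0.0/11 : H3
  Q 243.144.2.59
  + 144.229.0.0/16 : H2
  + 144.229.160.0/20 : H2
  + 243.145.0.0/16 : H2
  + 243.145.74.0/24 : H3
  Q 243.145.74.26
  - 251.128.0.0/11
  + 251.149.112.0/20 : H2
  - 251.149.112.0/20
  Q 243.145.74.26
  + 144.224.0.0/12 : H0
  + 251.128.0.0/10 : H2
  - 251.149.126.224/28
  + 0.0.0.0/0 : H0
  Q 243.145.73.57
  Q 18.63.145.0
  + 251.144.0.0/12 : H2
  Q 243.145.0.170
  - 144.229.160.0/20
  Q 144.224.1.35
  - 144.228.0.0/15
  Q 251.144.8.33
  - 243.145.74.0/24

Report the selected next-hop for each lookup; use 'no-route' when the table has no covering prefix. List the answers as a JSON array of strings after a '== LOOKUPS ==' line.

Process each operation:
  + 251.149.126.0/24 (H2) depth=24
  + 0.0.0.0/0 (H3) depth=0
  lookup 251.149.126.44: bits 111110111001010101111110 walk d0:H3→d1:-→d2:-→d3:-→d4:-→d5:-→d6:-→d7:-→d8:-→d9:-→d10:-→d11:-→d12:-→d13:-→d14:-→d15:-→d16:-→d17:-→d18:-→d19:-→d20:-→d21:-→d22:-→d23:-→d24:H2 -> H2
  lookup 251.149.126.13: bits 111110111001010101111110 walk d0:H3→d1:-→d2:-→d3:-→d4:-→d5:-→d6:-→d7:-→d8:-→d9:-→d10:-→d11:-→d12:-→d13:-→d14:-→d15:-→d16:-→d17:-→d18:-→d19:-→d20:-→d21:-→d22:-→d23:-→d24:H2 -> H2
  lookup 251.149.126.0: bits 111110111001010101111110 walk d0:H3→d1:-→d2:-→d3:-→d4:-→d5:-→d6:-→d7:-→d8:-→d9:-→d10:-→d11:-→d12:-→d13:-→d14:-→d15:-→d16:-→d17:-→d18:-→d19:-→d20:-→d21:-→d22:-→d23:-→d24:H2 -> H2
  + 243.145.74.26/31 (H1) depth=31
  + 144.228.0.0/15 (H1) depth=15
  lookup 243.145.74.26: bits 1111001110010001010010100001101 walk d0:H3→d1:-→d2:-→d3:-→d4:-→d5:-→d6:-→d7:-→d8:-→d9:-→d10:-→d11:-→d12:-→d13:-→d14:-→d15:-→d16:-→d17:-→d18:-→d19:-→d20:-→d21:-→d22:-→d23:-→d24:-→d25:-→d26:-→d27:-→d28:-→d29:-→d30:-→d31:H1 -> H1
  lookup 144.228.16.95: bits 100100001110010 walk d0:H3→d1:-→d2:-→d3:-→d4:-→d5:-→d6:-→d7:-→d8:-→d9:-→d10:-→d11:-→d12:-→d13:-→d14:-→d15:H1 -> H1
  - 251.149.126.0/24 clear@24
  + 243.144.0.0/14 (H2) depth=14
  + 251.149.126.224/28 (H2) depth=28
  + 240.0.0.0/4 (H1) depth=4
  + 0.0.0.0/0 (H2) depth=0
  + 251.128.0.0/11 (H3) depth=11
  lookup 243.144.2.59: bits 111100111001000 walk d0:H2→d1:-→d2:-→d3:-→d4:H1→d5:-→d6:-→d7:-→d8:-→d9:-→d10:-→d11:-→d12:-→d13:-→d14:H2→d15:- -> H2
  + 144.229.0.0/16 (H2) depth=16
  + 144.229.160.0/20 (H2) depth=20
  + 243.145.0.0/16 (H2) depth=16
  + 243.145.74.0/24 (H3) depth=24
  lookup 243.145.74.26: bits 1111001110010001010010100001101 walk d0:H2→d1:-→d2:-→d3:-→d4:H1→d5:-→d6:-→d7:-→d8:-→d9:-→d10:-→d11:-→d12:-→d13:-→d14:H2→d15:-→d16:H2→d17:-→d18:-→d19:-→d20:-→d21:-→d22:-→d23:-→d24:H3→d25:-→d26:-→d27:-→d28:-→d29:-→d30:-→d31:H1 -> H1
  - 251.128.0.0/11 clear@11
  + 251.149.112.0/20 (H2) depth=20
  - 251.149.112.0/20 clear@20
  lookup 243.145.74.26: bits 1111001110010001010010100001101 walk d0:H2→d1:-→d2:-→d3:-→d4:H1→d5:-→d6:-→d7:-→d8:-→d9:-→d10:-→d11:-→d12:-→d13:-→d14:H2→d15:-→d16:H2→d17:-→d18:-→d19:-→d20:-→d21:-→d22:-→d23:-→d24:H3→d25:-→d26:-→d27:-→d28:-→d29:-→d30:-→d31:H1 -> H1
  + 144.224.0.0/12 (H0) depth=12
  + 251.128.0.0/10 (H2) depth=10
  - 251.149.126.224/28 clear@28
  + 0.0.0.0/0 (H0) depth=0
  lookup 243.145.73.57: bits 1111001110010001010010 walk d0:H0→d1:-→d2:-→d3:-→d4:H1→d5:-→d6:-→d7:-→d8:-→d9:-→d10:-→d11:-→d12:-→d13:-→d14:H2→d15:-→d16:H2→d17:-→d18:-→d19:-→d20:-→d21:-→d22:- -> H2
  lookup 18.63.145.0: bits ε walk d0:H0 -> H0
  + 251.144.0.0/12 (H2) depth=12
  lookup 243.145.0.170: bits 11110011100100010 walk d0:H0→d1:-→d2:-→d3:-→d4:H1→d5:-→d6:-→d7:-→d8:-→d9:-→d10:-→d11:-→d12:-→d13:-→d14:H2→d15:-→d16:H2→d17:- -> H2
  - 144.229.160.0/20 clear@20
  lookup 144.224.1.35: bits 1001000011100 walk d0:H0→d1:-→d2:-→d3:-→d4:-→d5:-→d6:-→d7:-→d8:-→d9:-→d10:-→d11:-→d12:H0→d13:- -> H0
  - 144.228.0.0/15 clear@15
  lookup 251.144.8.33: bits 1111101110010 walk d0:H0→d1:-→d2:-→d3:-→d4:H1→d5:-→d6:-→d7:-→d8:-→d9:-→d10:H2→d11:-→d12:H2→d13:- -> H2
  - 243.145.74.0/24 clear@24

== LOOKUPS ==
["H2","H2","H2","H1","H1","H2","H1","H1","H2","H0","H2","H0","H2"]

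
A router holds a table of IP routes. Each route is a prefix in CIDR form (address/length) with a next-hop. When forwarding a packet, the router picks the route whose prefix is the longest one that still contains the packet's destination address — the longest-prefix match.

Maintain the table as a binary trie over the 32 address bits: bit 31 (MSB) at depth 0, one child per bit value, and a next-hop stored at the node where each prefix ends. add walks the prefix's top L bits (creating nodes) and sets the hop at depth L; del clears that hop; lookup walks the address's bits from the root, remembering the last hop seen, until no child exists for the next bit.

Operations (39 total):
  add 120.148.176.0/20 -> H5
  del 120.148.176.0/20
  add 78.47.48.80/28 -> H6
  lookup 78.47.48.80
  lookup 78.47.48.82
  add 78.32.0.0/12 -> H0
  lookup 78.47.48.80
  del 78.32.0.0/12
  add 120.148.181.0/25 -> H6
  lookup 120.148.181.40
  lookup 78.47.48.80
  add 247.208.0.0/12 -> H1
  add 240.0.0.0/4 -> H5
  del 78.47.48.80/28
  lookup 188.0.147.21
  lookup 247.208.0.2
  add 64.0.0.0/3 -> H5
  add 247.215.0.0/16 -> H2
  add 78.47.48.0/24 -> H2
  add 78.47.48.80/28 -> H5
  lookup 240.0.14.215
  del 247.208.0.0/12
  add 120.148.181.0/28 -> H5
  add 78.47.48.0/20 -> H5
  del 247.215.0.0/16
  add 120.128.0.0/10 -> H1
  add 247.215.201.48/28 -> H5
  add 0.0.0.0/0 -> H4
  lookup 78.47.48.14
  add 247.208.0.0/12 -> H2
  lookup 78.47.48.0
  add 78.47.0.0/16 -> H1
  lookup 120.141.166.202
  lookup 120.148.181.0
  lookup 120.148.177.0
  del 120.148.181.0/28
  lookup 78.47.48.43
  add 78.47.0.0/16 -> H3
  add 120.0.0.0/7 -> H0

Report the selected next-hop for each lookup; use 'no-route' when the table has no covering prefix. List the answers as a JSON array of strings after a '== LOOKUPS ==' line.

Trace:
  + 120.148.176.0/20 (H5) depth=20
  del 120.148.176.0/20 (clear depth 20)
  + 78.47.48.80/28 (H6) depth=28
  Q 78.47.48.80: descend 0100111000101111001100000101 ; hops seen [H6] ; pick H6
  Q 78.47.48.82: descend 0100111000101111001100000101 ; hops seen [H6] ; pick H6
  + 78.32.0.0/12 (H0) depth=12
  Q 78.47.48.80: descend 0100111000101111001100000101 ; hops seen [H0,H6] ; pick H6
  del 78.32.0.0/12 (clear depth 12)
  + 120.148.181.0/25 (H6) depth=25
  Q 120.148.181.40: descend 0111100010010100101101010 ; hops seen [H6] ; pick H6
  Q 78.47.48.80: descend 0100111000101111001100000101 ; hops seen [H6] ; pick H6
  + 247.208.0.0/12 (H1) depth=12
  + 240.0.0.0/4 (H5) depth=4
  del 78.47.48.80/28 (clear depth 28)
  Q 188.0.147.21: descend 1 ; hops seen [∅] ; pick no-route
  Q 247.208.0.2: descend 111101111101 ; hops seen [H5,H1] ; pick H1
  + 64.0.0.0/3 (H5) depth=3
  + 247.215.0.0/16 (H2) depth=16
  + 78.47.48.0/24 (H2) depth=24
  + 78.47.48.80/28 (H5) depth=28
  Q 240.0.14.215: descend 11110 ; hops seen [H5] ; pick H5
  del 247.208.0.0/12 (clear depth 12)
  + 120.148.181.0/28 (H5) depth=28
  + 78.47.48.0/20 (H5) depth=20
  del 247.215.0.0/16 (clear depth 16)
  + 120.128.0.0/10 (H1) depth=10
  + 247.215.201.48/28 (H5) depth=28
  + 0.0.0.0/0 (H4) depth=0
  Q 78.47.48.14: descend 0100111000101111001100000 ; hops seen [H4,H5,H5,H2] ; pick H2
  + 247.208.0.0/12 (H2) depth=12
  Q 78.47.48.0: descend 0100111000101111001100000 ; hops seen [H4,H5,H5,H2] ; pick H2
  + 78.47.0.0/16 (H1) depth=16
  Q 120.141.166.202: descend 01111000100 ; hops seen [H4,H1] ; pick H1
  Q 120.148.181.0: descend 0111100010010100101101010000 ; hops seen [H4,H1,H6,H5] ; pick H5
  Q 120.148.177.0: descend 011110001001010010110 ; hops seen [H4,H1] ; pick H1
  del 120.148.181.0/28 (clear depth 28)
  Q 78.47.48.43: descend 0100111000101111001100000 ; hops seen [H4,H5,H1,H5,H2] ; pick H2
  + 78.47.0.0/16 (H3) depth=16
  + 120.0.0.0/7 (H0) depth=7

== LOOKUPS ==
["H6","H6","H6","H6","H6","no-route","H1","H5","H2","H2","H1","H5","H1","H2"]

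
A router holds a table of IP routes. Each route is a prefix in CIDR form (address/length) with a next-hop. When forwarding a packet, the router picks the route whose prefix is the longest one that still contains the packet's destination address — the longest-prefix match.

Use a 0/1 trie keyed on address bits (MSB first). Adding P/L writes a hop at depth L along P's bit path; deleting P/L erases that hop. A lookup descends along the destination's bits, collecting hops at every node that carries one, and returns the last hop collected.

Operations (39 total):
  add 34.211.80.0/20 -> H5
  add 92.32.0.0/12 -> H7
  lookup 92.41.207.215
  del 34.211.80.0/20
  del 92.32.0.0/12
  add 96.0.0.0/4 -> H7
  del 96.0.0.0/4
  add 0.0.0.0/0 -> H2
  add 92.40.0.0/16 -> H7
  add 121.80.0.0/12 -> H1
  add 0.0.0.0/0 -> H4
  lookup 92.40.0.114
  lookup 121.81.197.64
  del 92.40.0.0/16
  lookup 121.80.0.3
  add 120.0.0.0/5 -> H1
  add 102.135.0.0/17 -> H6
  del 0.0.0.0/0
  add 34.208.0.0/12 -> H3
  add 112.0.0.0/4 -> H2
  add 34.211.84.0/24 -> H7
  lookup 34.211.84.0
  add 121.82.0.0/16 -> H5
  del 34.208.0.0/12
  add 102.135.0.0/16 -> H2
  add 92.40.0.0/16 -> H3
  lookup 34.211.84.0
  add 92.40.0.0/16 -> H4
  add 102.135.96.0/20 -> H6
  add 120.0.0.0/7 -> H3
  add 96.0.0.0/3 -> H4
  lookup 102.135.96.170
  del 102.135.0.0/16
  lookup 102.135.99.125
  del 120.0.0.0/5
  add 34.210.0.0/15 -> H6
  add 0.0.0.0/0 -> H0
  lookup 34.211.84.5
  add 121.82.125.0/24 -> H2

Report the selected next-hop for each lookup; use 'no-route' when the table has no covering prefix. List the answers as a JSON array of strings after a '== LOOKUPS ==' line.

Trace:
  + 34.211.80.0/20 (H5) depth=20
  + 92.32.0.0/12 (H7) depth=12
  Q 92.41.207.215: descend 010111000010 ; hops seen [H7] ; pick H7
  - 34.211.80.0/20 clear@20
  - 92.32.0.0/12 clear@12
  + 96.0.0.0/4 (H7) depth=4
  - 96.0.0.0/4 clear@4
  + 0.0.0.0/0 (H2) depth=0
  + 92.40.0.0/16 (H7) depth=16
  + 121.80.0.0/12 (H1) depth=12
  + 0.0.0.0/0 (H4) depth=0
  Q 92.40.0.114: descend 0101110000101000 ; hops seen [H4,H7] ; pick H7
  Q 121.81.197.64: descend 011110010101 ; hops seen [H4,H1] ; pick H1
  - 92.40.0.0/16 clear@16
  Q 121.80.0.3: descend 011110010101 ; hops seen [H4,H1] ; pick H1
  + 120.0.0.0/5 (H1) depth=5
  + 102.135.0.0/17 (H6) depth=17
  - 0.0.0.0/0 clear@0
  + 34.208.0.0/12 (H3) depth=12
  + 112.0.0.0/4 (H2) depth=4
  + 34.211.84.0/24 (H7) depth=24
  Q 34.211.84.0: descend 001000101101001101010100 ; hops seen [H3,H7] ; pick H7
  + 121.82.0.0/16 (H5) depth=16
  - 34.208.0.0/12 clear@12
  + 102.135.0.0/16 (H2) depth=16
  + 92.40.0.0/16 (H3) depth=16
  Q 34.211.84.0: descend 001000101101001101010100 ; hops seen [H7] ; pick H7
  + 92.40.0.0/16 (H4) depth=16
  + 102.135.96.0/20 (H6) depth=20
  + 120.0.0.0/7 (H3) depth=7
  + 96.0.0.0/3 (H4) depth=3
  Q 102.135.96.170: descend 01100110100001110110 ; hops seen [H4,H2,H6,H6] ; pick H6
  - 102.135.0.0/16 clear@16
  Q 102.135.99.125: descend 01100110100001110110 ; hops seen [H4,H6,H6] ; pick H6
  - 120.0.0.0/5 clear@5
  + 34.210.0.0/15 (H6) depth=15
  + 0.0.0.0/0 (H0) depth=0
  Q 34.211.84.5: descend 001000101101001101010100 ; hops seen [H0,H6,H7] ; pick H7
  + 121.82.125.0/24 (H2) depth=24

== LOOKUPS ==
["H7","H7","H1","H1","H7","H7","H6","H6","H7"]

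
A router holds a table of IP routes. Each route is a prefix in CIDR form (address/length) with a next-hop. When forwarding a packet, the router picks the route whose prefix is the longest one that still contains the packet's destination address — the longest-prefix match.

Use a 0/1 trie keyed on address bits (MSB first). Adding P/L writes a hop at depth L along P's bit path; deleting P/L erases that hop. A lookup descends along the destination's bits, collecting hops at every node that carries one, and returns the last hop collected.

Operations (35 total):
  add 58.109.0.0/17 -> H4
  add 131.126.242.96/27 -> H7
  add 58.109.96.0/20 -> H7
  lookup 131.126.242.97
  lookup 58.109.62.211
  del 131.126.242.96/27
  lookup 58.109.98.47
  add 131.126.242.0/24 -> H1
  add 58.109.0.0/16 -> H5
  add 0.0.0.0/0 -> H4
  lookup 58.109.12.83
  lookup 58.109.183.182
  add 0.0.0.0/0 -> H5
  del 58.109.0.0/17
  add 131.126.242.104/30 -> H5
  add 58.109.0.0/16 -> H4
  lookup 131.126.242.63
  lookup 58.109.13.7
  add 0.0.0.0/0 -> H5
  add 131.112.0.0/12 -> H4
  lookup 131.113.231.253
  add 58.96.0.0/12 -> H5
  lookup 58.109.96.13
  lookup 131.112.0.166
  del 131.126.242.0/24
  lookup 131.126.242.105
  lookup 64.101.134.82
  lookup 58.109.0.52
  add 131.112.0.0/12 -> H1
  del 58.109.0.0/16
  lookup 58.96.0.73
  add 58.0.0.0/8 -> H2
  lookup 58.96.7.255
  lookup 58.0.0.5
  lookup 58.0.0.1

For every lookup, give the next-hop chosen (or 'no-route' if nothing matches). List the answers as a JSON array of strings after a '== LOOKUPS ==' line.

Apply in order:
  + 58.109.0.0/17 (H4) depth=17
  + 131.126.242.96/27 (H7) depth=27
  + 58.109.96.0/20 (H7) depth=20
  lookup 131.126.242.97: bits 100000110111111011110010011 walk d0:-→d1:-→d2:-→d3:-→d4:-→d5:-→d6:-→d7:-→d8:-→d9:-→d10:-→d11:-→d12:-→d13:-→d14:-→d15:-→d16:-→d17:-→d18:-→d19:-→d20:-→d21:-→d22:-→d23:-→d24:-→d25:-→d26:-→d27:H7 -> H7
  lookup 58.109.62.211: bits 00111010011011010 walk d0:-→d1:-→d2:-→d3:-→d4:-→d5:-→d6:-→d7:-→d8:-→d9:-→d10:-→d11:-→d12:-→d13:-→d14:-→d15:-→d16:-→d17:H4 -> H4
  del 131.126.242.96/27 (clear depth 27)
  lookup 58.109.98.47: bits 00111010011011010110 walk d0:-→d1:-→d2:-→d3:-→d4:-→d5:-→d6:-→d7:-→d8:-→d9:-→d10:-→d11:-→d12:-→d13:-→d14:-→d15:-→d16:-→d17:H4→d18:-→d19:-→d20:H7 -> H7
  + 131.126.242.0/24 (H1) depth=24
  + 58.109.0.0/16 (H5) depth=16
  + 0.0.0.0/0 (H4) depth=0
  lookup 58.109.12.83: bits 00111010011011010 walk d0:H4→d1:-→d2:-→d3:-→d4:-→d5:-→d6:-→d7:-→d8:-→d9:-→d10:-→d11:-→d12:-→d13:-→d14:-→d15:-→d16:H5→d17:H4 -> H4
  lookup 58.109.183.182: bits 0011101001101101 walk d0:H4→d1:-→d2:-→d3:-→d4:-→d5:-→d6:-→d7:-→d8:-→d9:-→d10:-→d11:-→d12:-→d13:-→d14:-→d15:-→d16:H5 -> H5
  + 0.0.0.0/0 (H5) depth=0
  del 58.109.0.0/17 (clear depth 17)
  + 131.126.242.104/30 (H5) depth=30
  + 58.109.0.0/16 (H4) depth=16
  lookup 131.126.242.63: bits 1000001101111110111100100 walk d0:H5→d1:-→d2:-→d3:-→d4:-→d5:-→d6:-→d7:-→d8:-→d9:-→d10:-→d11:-→d12:-→d13:-→d14:-→d15:-→d16:-→d17:-→d18:-→d19:-→d20:-→d21:-→d22:-→d23:-→d24:H1→d25:- -> H1
  lookup 58.109.13.7: bits 00111010011011010 walk d0:H5→d1:-→d2:-→d3:-→d4:-→d5:-→d6:-→d7:-→d8:-→d9:-→d10:-→d11:-→d12:-→d13:-→d14:-→d15:-→d16:H4→d17:- -> H4
  + 0.0.0.0/0 (H5) depth=0
  + 131.112.0.0/12 (H4) depth=12
  lookup 131.113.231.253: bits 100000110111 walk d0:H5→d1:-→d2:-→d3:-→d4:-→d5:-→d6:-→d7:-→d8:-→d9:-→d10:-→d11:-→d12:H4 -> H4
  + 58.96.0.0/12 (H5) depth=12
  lookup 58.109.96.13: bits 00111010011011010110 walk d0:H5→d1:-→d2:-→d3:-→d4:-→d5:-→d6:-→d7:-→d8:-→d9:-→d10:-→d11:-→d12:H5→d13:-→d14:-→d15:-→d16:H4→d17:-→d18:-→d19:-→d20:H7 -> H7
  lookup 131.112.0.166: bits 100000110111 walk d0:H5→d1:-→d2:-→d3:-→d4:-→d5:-→d6:-→d7:-→d8:-→d9:-→d10:-→d11:-→d12:H4 -> H4
  del 131.126.242.0/24 (clear depth 24)
  lookup 131.126.242.105: bits 100000110111111011110010011010 walk d0:H5→d1:-→d2:-→d3:-→d4:-→d5:-→d6:-→d7:-→d8:-→d9:-→d10:-→d11:-→d12:H4→d13:-→d14:-→d15:-→d16:-→d17:-→d18:-→d19:-→d20:-→d21:-→d22:-→d23:-→d24:-→d25:-→d26:-→d27:-→d28:-→d29:-→d30:H5 -> H5
  lookup 64.101.134.82: bits 0 walk d0:H5→d1:- -> H5
  lookup 58.109.0.52: bits 00111010011011010 walk d0:H5→d1:-→d2:-→d3:-→d4:-→d5:-→d6:-→d7:-→d8:-→d9:-→d10:-→d11:-→d12:H5→d13:-→d14:-→d15:-→d16:H4→d17:- -> H4
  + 131.112.0.0/12 (H1) depth=12
  del 58.109.0.0/16 (clear depth 16)
  lookup 58.96.0.73: bits 001110100110 walk d0:H5→d1:-→d2:-→d3:-→d4:-→d5:-→d6:-→d7:-→d8:-→d9:-→d10:-→d11:-→d12:H5 -> H5
  + 58.0.0.0/8 (H2) depth=8
  lookup 58.96.7.255: bits 001110100110 walk d0:H5→d1:-→d2:-→d3:-→d4:-→d5:-→d6:-→d7:-→d8:H2→d9:-→d10:-→d11:-→d12:H5 -> H5
  lookup 58.0.0.5: bits 001110100 walk d0:H5→d1:-→d2:-→d3:-→d4:-→d5:-→d6:-→d7:-→d8:H2→d9:- -> H2
  lookup 58.0.0.1: bits 001110100 walk d0:H5→d1:-→d2:-→d3:-→d4:-→d5:-→d6:-→d7:-→d8:H2→d9:- -> H2

== LOOKUPS ==
["H7","H4","H7","H4","H5","H1","H4","H4","H7","H4","H5","H5","H4","H5","H5","H2","H2"]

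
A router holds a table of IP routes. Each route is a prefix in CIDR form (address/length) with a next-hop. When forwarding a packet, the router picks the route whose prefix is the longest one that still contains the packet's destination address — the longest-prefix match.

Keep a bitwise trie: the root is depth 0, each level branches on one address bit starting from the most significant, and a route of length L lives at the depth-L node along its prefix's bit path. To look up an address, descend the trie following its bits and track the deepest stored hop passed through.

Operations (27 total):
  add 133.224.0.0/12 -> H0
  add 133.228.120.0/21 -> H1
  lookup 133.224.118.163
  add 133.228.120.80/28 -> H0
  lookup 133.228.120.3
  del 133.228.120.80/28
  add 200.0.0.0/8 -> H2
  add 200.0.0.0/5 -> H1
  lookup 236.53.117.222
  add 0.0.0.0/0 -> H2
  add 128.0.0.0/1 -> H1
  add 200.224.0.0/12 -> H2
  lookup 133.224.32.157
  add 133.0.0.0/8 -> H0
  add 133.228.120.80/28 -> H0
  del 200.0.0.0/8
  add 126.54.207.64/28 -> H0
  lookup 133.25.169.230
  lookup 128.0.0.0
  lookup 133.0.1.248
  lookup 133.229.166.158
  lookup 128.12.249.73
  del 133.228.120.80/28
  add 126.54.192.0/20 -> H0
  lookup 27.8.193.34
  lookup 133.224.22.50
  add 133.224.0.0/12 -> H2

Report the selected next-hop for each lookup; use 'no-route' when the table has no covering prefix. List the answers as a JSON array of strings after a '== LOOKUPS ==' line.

Process each operation:
  + 133.224.0.0/12 (H0) depth=12
  + 133.228.120.0/21 (H1) depth=21
  lookup 133.224.118.163: bits 1000010111100 walk d0:-→d1:-→d2:-→d3:-→d4:-→d5:-→d6:-→d7:-→d8:-→d9:-→d10:-→d11:-→d12:H0→d13:- -> H0
  + 133.228.120.80/28 (H0) depth=28
  lookup 133.228.120.3: bits 1000010111100100011110000 walk d0:-→d1:-→d2:-→d3:-→d4:-→d5:-→d6:-→d7:-→d8:-→d9:-→d10:-→d11:-→d12:H0→d13:-→d14:-→d15:-→d16:-→d17:-→d18:-→d19:-→d20:-→d21:H1→d22:-→d23:-→d24:-→d25:- -> H1
  - 133.228.120.80/28 clear@28
  + 200.0.0.0/8 (H2) depth=8
  + 200.0.0.0/5 (H1) depth=5
  lookup 236.53.117.222: bits 11 walk d0:-→d1:-→d2:- -> no-route
  + 0.0.0.0/0 (H2) depth=0
  + 128.0.0.0/1 (H1) depth=1
  + 200.224.0.0/12 (H2) depth=12
  lookup 133.224.32.157: bits 1000010111100 walk d0:H2→d1:H1→d2:-→d3:-→d4:-→d5:-→d6:-→d7:-→d8:-→d9:-→d10:-→d11:-→d12:H0→d13:- -> H0
  + 133.0.0.0/8 (H0) depth=8
  + 133.228.120.80/28 (H0) depth=28
  - 200.0.0.0/8 clear@8
  + 126.54.207.64/28 (H0) depth=28
  lookup 133.25.169.230: bits 10000101 walk d0:H2→d1:H1→d2:-→d3:-→d4:-→d5:-→d6:-→d7:-→d8:H0 -> H0
  lookup 128.0.0.0: bits 10000 walk d0:H2→d1:H1→d2:-→d3:-→d4:-→d5:- -> H1
  lookup 133.0.1.248: bits 10000101 walk d0:H2→d1:H1→d2:-→d3:-→d4:-→d5:-→d6:-→d7:-→d8:H0 -> H0
  lookup 133.229.166.158: bits 100001011110010 walk d0:H2→d1:H1→d2:-→d3:-→d4:-→d5:-→d6:-→d7:-→d8:H0→d9:-→d10:-→d11:-→d12:H0→d13:-→d14:-→d15:- -> H0
  lookup 128.12.249.73: bits 10000 walk d0:H2→d1:H1→d2:-→d3:-→d4:-→d5:- -> H1
  - 133.228.120.80/28 clear@28
  + 126.54.192.0/20 (H0) depth=20
  lookup 27.8.193.34: bits 0 walk d0:H2→d1:- -> H2
  lookup 133.224.22.50: bits 1000010111100 walk d0:H2→d1:H1→d2:-→d3:-→d4:-→d5:-→d6:-→d7:-→d8:H0→d9:-→d10:-→d11:-→d12:H0→d13:- -> H0
  + 133.224.0.0/12 (H2) depth=12

== LOOKUPS ==
["H0","H1","no-route","H0","H0","H1","H0","H0","H1","H2","H0"]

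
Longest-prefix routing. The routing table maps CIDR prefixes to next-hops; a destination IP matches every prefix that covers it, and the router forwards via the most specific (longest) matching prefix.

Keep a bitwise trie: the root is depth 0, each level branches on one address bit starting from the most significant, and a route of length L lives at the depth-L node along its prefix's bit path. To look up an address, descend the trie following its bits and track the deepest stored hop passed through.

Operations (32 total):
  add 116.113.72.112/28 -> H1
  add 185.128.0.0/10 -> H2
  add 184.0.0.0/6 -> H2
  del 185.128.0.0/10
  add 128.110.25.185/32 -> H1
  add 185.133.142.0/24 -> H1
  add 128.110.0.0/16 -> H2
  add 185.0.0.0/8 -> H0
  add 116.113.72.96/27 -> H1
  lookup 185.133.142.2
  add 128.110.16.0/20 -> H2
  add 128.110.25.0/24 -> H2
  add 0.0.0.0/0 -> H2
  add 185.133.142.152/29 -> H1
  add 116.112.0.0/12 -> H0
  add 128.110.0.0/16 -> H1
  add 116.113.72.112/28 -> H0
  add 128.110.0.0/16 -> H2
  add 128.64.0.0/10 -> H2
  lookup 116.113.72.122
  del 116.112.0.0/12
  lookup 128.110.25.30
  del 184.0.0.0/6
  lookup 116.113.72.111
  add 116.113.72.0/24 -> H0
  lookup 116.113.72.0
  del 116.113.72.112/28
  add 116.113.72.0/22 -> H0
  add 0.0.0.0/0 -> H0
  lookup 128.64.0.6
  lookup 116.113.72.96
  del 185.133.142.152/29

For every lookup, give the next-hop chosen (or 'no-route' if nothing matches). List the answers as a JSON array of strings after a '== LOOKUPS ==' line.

Apply in order:
  + 116.113.72.112/28 (H1) depth=28
  + 185.128.0.0/10 (H2) depth=10
  + 184.0.0.0/6 (H2) depth=6
  - 185.128.0.0/10 clear@10
  + 128.110.25.185/32 (H1) depth=32
  + 185.133.142.0/24 (H1) depth=24
  + 128.110.0.0/16 (H2) depth=16
  + 185.0.0.0/8 (H0) depth=8
  + 116.113.72.96/27 (H1) depth=27
  Q 185.133.142.2: descend 101110011000010110001110 ; hops seen [H2,H0,H1] ; pick H1
  + 128.110.16.0/20 (H2) depth=20
  + 128.110.25.0/24 (H2) depth=24
  + 0.0.0.0/0 (H2) depth=0
  + 185.133.142.152/29 (H1) depth=29
  + 116.112.0.0/12 (H0) depth=12
  + 128.110.0.0/16 (H1) depth=16
  + 116.113.72.112/28 (H0) depth=28
  + 128.110.0.0/16 (H2) depth=16
  + 128.64.0.0/10 (H2) depth=10
  Q 116.113.72.122: descend 0111010001110001010010000111 ; hops seen [H2,H0,H1,H0] ; pick H0
  - 116.112.0.0/12 clear@12
  Q 128.110.25.30: descend 100000000110111000011001 ; hops seen [H2,H2,H2,H2,H2] ; pick H2
  - 184.0.0.0/6 clear@6
  Q 116.113.72.111: descend 011101000111000101001000011 ; hops seen [H2,H1] ; pick H1
  + 116.113.72.0/24 (H0) depth=24
  Q 116.113.72.0: descend 0111010001110001010010000 ; hops seen [H2,H0] ; pick H0
  - 116.113.72.112/28 clear@28
  + 116.113.72.0/22 (H0) depth=22
  + 0.0.0.0/0 (H0) depth=0
  Q 128.64.0.6: descend 1000000001 ; hops seen [H0,H2] ; pick H2
  Q 116.113.72.96: descend 011101000111000101001000011 ; hops seen [H0,H0,H0,H1] ; pick H1
  - 185.133.142.152/29 clear@29

== LOOKUPS ==
["H1","H0","H2","H1","H0","H2","H1"]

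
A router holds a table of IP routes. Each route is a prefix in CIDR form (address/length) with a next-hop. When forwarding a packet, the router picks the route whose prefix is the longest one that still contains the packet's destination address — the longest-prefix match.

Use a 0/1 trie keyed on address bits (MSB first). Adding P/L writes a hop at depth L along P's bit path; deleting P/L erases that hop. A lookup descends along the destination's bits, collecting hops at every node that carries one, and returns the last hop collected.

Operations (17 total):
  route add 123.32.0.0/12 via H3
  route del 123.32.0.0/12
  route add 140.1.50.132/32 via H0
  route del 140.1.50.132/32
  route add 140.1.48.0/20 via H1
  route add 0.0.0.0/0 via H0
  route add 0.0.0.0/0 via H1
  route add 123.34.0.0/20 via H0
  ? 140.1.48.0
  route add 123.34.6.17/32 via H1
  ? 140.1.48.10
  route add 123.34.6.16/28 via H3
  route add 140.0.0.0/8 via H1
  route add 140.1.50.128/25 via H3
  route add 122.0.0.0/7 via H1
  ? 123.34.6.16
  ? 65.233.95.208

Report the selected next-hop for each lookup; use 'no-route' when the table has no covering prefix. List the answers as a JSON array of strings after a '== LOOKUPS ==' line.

Apply in order:
  + 123.32.0.0/12 (H3) depth=12
  del 123.32.0.0/12 (clear depth 12)
  + 140.1.50.132/32 (H0) depth=32
  del 140.1.50.132/32 (clear depth 32)
  + 140.1.48.0/20 (H1) depth=20
  + 0.0.0.0/0 (H0) depth=0
  + 0.0.0.0/0 (H1) depth=0
  + 123.34.0.0/20 (H0) depth=20
  Q 140.1.48.0: descend 1000110000000001001100 ; hops seen [H1,H1] ; pick H1
  + 123.34.6.17/32 (H1) depth=32
  Q 140.1.48.10: descend 1000110000000001001100 ; hops seen [H1,H1] ; pick H1
  + 123.34.6.16/28 (H3) depth=28
  + 140.0.0.0/8 (H1) depth=8
  + 140.1.50.128/25 (H3) depth=25
  + 122.0.0.0/7 (H1) depth=7
  Q 123.34.6.16: descend 0111101100100010000001100001000 ; hops seen [H1,H1,H0,H3] ; pick H3
  Q 65.233.95.208: descend 01 ; hops seen [H1] ; pick H1

== LOOKUPS ==
["H1","H1","H3","H1"]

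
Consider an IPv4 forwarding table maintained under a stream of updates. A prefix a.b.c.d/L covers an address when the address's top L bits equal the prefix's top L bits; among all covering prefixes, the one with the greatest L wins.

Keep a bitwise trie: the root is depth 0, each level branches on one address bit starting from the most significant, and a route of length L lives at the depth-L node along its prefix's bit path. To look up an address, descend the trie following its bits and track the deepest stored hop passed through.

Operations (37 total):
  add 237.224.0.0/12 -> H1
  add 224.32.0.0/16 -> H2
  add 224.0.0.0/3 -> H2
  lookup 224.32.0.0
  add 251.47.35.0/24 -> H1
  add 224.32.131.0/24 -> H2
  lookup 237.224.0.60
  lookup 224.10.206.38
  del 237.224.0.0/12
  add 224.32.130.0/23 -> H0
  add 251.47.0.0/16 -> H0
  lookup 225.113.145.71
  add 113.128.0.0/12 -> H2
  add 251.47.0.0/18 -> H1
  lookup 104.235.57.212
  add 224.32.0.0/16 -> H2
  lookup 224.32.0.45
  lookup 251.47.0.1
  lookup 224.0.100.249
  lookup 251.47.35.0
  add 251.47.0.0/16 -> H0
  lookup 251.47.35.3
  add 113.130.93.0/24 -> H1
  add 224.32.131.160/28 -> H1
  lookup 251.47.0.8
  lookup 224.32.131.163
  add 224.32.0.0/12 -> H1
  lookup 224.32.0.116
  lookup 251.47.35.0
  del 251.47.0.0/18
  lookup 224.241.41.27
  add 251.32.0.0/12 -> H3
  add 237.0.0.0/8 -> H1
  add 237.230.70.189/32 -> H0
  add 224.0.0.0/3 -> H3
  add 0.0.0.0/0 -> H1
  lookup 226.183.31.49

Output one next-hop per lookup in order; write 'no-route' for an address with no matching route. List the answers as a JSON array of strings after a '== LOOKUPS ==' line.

Apply in order:
  add 237.224.0.0/12 -> H1 at depth 12
  add 224.32.0.0/16 -> H2 at depth 16
  add 224.0.0.0/3 -> H2 at depth 3
  Q 224.32.0.0: descend 1110000000100000 ; hops seen [H2,H2] ; pick H2
  add 251.47.35.0/24 -> H1 at depth 24
  add 224.32.131.0/24 -> H2 at depth 24
  Q 237.224.0.60: descend 111011011110 ; hops seen [H2,H1] ; pick H1
  Q 224.10.206.38: descend 1110000000 ; hops seen [H2] ; pick H2
  - 237.224.0.0/12 clear@12
  add 224.32.130.0/23 -> H0 at depth 23
  add 251.47.0.0/16 -> H0 at depth 16
  Q 225.113.145.71: descend 1110000 ; hops seen [H2] ; pick H2
  add 113.128.0.0/12 -> H2 at depth 12
  add 251.47.0.0/18 -> H1 at depth 18
  Q 104.235.57.212: descend 011 ; hops seen [∅] ; pick no-route
  add 224.32.0.0/16 -> H2 at depth 16
  Q 224.32.0.45: descend 1110000000100000 ; hops seen [H2,H2] ; pick H2
  Q 251.47.0.1: descend 111110110010111100 ; hops seen [H2,H0,H1] ; pick H1
  Q 224.0.100.249: descend 1110000000 ; hops seen [H2] ; pick H2
  Q 251.47.35.0: descend 111110110010111100100011 ; hops seen [H2,H0,H1,H1] ; pick H1
  add 251.47.0.0/16 -> H0 at depth 16
  Q 251.47.35.3: descend 111110110010111100100011 ; hops seen [H2,H0,H1,H1] ; pick H1
  add 113.130.93.0/24 -> H1 at depth 24
  add 224.32.131.160/28 -> H1 at depth 28
  Q 251.47.0.8: descend 111110110010111100 ; hops seen [H2,H0,H1] ; pick H1
  Q 224.32.131.163: descend 1110000000100000100000111010 ; hops seen [H2,H2,H0,H2,H1] ; pick H1
  add 224.32.0.0/12 -> H1 at depth 12
  Q 224.32.0.116: descend 1110000000100000 ; hops seen [H2,H1,H2] ; pick H2
  Q 251.47.35.0: descend 111110110010111100100011 ; hops seen [H2,H0,H1,H1] ; pick H1
  - 251.47.0.0/18 clear@18
  Q 224.241.41.27: descend 11100000 ; hops seen [H2] ; pick H2
  add 251.32.0.0/12 -> H3 at depth 12
  add 237.0.0.0/8 -> H1 at depth 8
  add 237.230.70.189/32 -> H0 at depth 32
  add 224.0.0.0/3 -> H3 at depth 3
  add 0.0.0.0/0 -> H1 at depth 0
  Q 226.183.31.49: descend 111000 ; hops seen [H1,H3] ; pick H3

== LOOKUPS ==
["H2","H1","H2","H2","no-route","H2","H1","H2","H1","H1","H1","H1","H2","H1","H2","H3"]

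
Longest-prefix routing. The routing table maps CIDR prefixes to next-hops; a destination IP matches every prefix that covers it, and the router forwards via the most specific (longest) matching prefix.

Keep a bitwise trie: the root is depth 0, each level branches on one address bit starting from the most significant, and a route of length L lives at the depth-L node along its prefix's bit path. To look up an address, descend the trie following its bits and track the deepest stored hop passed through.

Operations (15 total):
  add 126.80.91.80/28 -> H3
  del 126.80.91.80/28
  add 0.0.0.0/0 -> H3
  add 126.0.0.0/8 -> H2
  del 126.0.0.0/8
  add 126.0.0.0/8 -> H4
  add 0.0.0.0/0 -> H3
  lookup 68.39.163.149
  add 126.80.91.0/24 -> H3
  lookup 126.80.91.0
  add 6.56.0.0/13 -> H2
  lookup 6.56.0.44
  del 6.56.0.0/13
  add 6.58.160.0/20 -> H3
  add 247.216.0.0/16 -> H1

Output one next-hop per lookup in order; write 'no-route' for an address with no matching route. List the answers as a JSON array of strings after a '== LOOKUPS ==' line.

Trace:
  + 126.80.91.80/28 (H3) depth=28
  del 126.80.91.80/28 (clear depth 28)
  + 0.0.0.0/0 (H3) depth=0
  + 126.0.0.0/8 (H2) depth=8
  del 126.0.0.0/8 (clear depth 8)
  + 126.0.0.0/8 (H4) depth=8
  + 0.0.0.0/0 (H3) depth=0
  Q 68.39.163.149: descend 01 ; hops seen [H3] ; pick H3
  + 126.80.91.0/24 (H3) depth=24
  Q 126.80.91.0: descend 0111111001010000010110110 ; hops seen [H3,H4,H3] ; pick H3
  + 6.56.0.0/13 (H2) depth=13
  Q 6.56.0.44: descend 0000011000111 ; hops seen [H3,H2] ; pick H2
  del 6.56.0.0/13 (clear depth 13)
  + 6.58.160.0/20 (H3) depth=20
  + 247.216.0.0/16 (H1) depth=16

== LOOKUPS ==
["H3","H3","H2"]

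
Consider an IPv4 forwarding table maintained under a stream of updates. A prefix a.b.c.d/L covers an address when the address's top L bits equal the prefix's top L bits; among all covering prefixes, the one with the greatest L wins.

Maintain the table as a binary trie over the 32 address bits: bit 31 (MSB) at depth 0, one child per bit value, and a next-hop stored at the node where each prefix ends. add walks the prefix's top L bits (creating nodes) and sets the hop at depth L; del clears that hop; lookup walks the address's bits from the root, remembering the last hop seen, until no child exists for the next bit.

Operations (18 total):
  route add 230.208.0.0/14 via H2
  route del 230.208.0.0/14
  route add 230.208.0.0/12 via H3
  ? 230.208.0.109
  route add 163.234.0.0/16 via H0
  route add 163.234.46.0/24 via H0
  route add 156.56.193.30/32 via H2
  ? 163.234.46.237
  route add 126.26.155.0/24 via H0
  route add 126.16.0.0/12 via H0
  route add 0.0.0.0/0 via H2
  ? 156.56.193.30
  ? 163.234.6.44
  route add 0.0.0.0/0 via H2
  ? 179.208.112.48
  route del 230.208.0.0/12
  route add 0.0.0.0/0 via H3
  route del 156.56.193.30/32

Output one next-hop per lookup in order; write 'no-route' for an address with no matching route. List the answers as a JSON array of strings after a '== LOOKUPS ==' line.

Trace:
  add 230.208.0.0/14 -> H2 at depth 14
  del 230.208.0.0/14 (clear depth 14)
  add 230.208.0.0/12 -> H3 at depth 12
  ? 230.208.0.109  path d0:-→d1:-→d2:-→d3:-→d4:-→d5:-→d6:-→d7:-→d8:-→d9:-→d10:-→d11:-→d12:H3→d13:-→d14:-  best=H3
  add 163.234.0.0/16 -> H0 at depth 16
  add 163.234.46.0/24 -> H0 at depth 24
  add 156.56.193.30/32 -> H2 at depth 32
  ? 163.234.46.237  path d0:-→d1:-→d2:-→d3:-→d4:-→d5:-→d6:-→d7:-→d8:-→d9:-→d10:-→d11:-→d12:-→d13:-→d14:-→d15:-→d16:H0→d17:-→d18:-→d19:-→d20:-→d21:-→d22:-→d23:-→d24:H0  best=H0
  add 126.26.155.0/24 -> H0 at depth 24
  add 126.16.0.0/12 -> H0 at depth 12
  add 0.0.0.0/0 -> H2 at depth 0
  ? 156.56.193.30  path d0:H2→d1:-→d2:-→d3:-→d4:-→d5:-→d6:-→d7:-→d8:-→d9:-→d10:-→d11:-→d12:-→d13:-→d14:-→d15:-→d16:-→d17:-→d18:-→d19:-→d20:-→d21:-→d22:-→d23:-→d24:-→d25:-→d26:-→d27:-→d28:-→d29:-→d30:-→d31:-→d32:H2  best=H2
  ? 163.234.6.44  path d0:H2→d1:-→d2:-→d3:-→d4:-→d5:-→d6:-→d7:-→d8:-→d9:-→d10:-→d11:-→d12:-→d13:-→d14:-→d15:-→d16:H0→d17:-→d18:-  best=H0
  add 0.0.0.0/0 -> H2 at depth 0
  ? 179.208.112.48  path d0:H2→d1:-→d2:-→d3:-  best=H2
  del 230.208.0.0/12 (clear depth 12)
  add 0.0.0.0/0 -> H3 at depth 0
  del 156.56.193.30/32 (clear depth 32)

== LOOKUPS ==
["H3","H0","H2","H0","H2"]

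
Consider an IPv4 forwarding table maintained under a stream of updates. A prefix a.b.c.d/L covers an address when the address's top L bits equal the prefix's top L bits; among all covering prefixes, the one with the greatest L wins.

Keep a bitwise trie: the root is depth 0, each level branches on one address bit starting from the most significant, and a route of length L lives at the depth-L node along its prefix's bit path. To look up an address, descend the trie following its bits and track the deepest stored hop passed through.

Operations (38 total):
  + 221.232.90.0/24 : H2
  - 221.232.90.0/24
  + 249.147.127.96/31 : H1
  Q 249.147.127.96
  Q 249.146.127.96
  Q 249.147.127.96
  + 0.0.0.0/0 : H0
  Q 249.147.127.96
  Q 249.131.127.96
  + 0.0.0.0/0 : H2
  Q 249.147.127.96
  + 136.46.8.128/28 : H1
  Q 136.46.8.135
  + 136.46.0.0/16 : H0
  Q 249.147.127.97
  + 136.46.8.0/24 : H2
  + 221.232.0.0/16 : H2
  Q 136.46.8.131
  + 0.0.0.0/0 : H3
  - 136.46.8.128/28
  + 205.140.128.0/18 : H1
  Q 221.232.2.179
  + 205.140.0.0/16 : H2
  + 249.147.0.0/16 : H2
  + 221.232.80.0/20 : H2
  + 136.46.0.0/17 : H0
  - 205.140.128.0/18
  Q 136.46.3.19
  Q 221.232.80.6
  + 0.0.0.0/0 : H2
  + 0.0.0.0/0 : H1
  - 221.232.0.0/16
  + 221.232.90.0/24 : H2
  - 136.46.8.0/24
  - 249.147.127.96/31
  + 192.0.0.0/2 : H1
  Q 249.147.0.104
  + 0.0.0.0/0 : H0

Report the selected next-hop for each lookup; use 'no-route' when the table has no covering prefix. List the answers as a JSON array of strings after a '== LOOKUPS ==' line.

Trace:
  add 221.232.90.0/24 -> H2 at depth 24
  del 221.232.90.0/24 (clear depth 24)
  add 249.147.127.96/31 -> H1 at depth 31
  lookup 249.147.127.96: bits 1111100110010011011111110110000 walk d0:-→d1:-→d2:-→d3:-→d4:-→d5:-→d6:-→d7:-→d8:-→d9:-→d10:-→d11:-→d12:-→d13:-→d14:-→d15:-→d16:-→d17:-→d18:-→d19:-→d20:-→d21:-→d22:-→d23:-→d24:-→d25:-→d26:-→d27:-→d28:-→d29:-→d30:-→d31:H1 -> H1
  lookup 249.146.127.96: bits 111110011001001 walk d0:-→d1:-→d2:-→d3:-→d4:-→d5:-→d6:-→d7:-→d8:-→d9:-→d10:-→d11:-→d12:-→d13:-→d14:-→d15:- -> no-route
  lookup 249.147.127.96: bits 1111100110010011011111110110000 walk d0:-→d1:-→d2:-→d3:-→d4:-→d5:-→d6:-→d7:-→d8:-→d9:-→d10:-→d11:-→d12:-→d13:-→d14:-→d15:-→d16:-→d17:-→d18:-→d19:-→d20:-→d21:-→d22:-→d23:-→d24:-→d25:-→d26:-→d27:-→d28:-→d29:-→d30:-→d31:H1 -> H1
  add 0.0.0.0/0 -> H0 at depth 0
  lookup 249.147.127.96: bits 1111100110010011011111110110000 walk d0:H0→d1:-→d2:-→d3:-→d4:-→d5:-→d6:-→d7:-→d8:-→d9:-→d10:-→d11:-→d12:-→d13:-→d14:-→d15:-→d16:-→d17:-→d18:-→d19:-→d20:-→d21:-→d22:-→d23:-→d24:-→d25:-→d26:-→d27:-→d28:-→d29:-→d30:-→d31:H1 -> H1
  lookup 249.131.127.96: bits 11111001100 walk d0:H0→d1:-→d2:-→d3:-→d4:-→d5:-→d6:-→d7:-→d8:-→d9:-→d10:-→d11:- -> H0
  add 0.0.0.0/0 -> H2 at depth 0
  lookup 249.147.127.96: bits 1111100110010011011111110110000 walk d0:H2→d1:-→d2:-→d3:-→d4:-→d5:-→d6:-→d7:-→d8:-→d9:-→d10:-→d11:-→d12:-→d13:-→d14:-→d15:-→d16:-→d17:-→d18:-→d19:-→d20:-→d21:-→d22:-→d23:-→d24:-→d25:-→d26:-→d27:-→d28:-→d29:-→d30:-→d31:H1 -> H1
  add 136.46.8.128/28 -> H1 at depth 28
  lookup 136.46.8.135: bits 1000100000101110000010001000 walk d0:H2→d1:-→d2:-→d3:-→d4:-→d5:-→d6:-→d7:-→d8:-→d9:-→d10:-→d11:-→d12:-→d13:-→d14:-→d15:-→d16:-→d17:-→d18:-→d19:-→d20:-→d21:-→d22:-→d23:-→d24:-→d25:-→d26:-→d27:-→d28:H1 -> H1
  add 136.46.0.0/16 -> H0 at depth 16
  lookup 249.147.127.97: bits 1111100110010011011111110110000 walk d0:H2→d1:-→d2:-→d3:-→d4:-→d5:-→d6:-→d7:-→d8:-→d9:-→d10:-→d11:-→d12:-→d13:-→d14:-→d15:-→d16:-→d17:-→d18:-→d19:-→d20:-→d21:-→d22:-→d23:-→d24:-→d25:-→d26:-→d27:-→d28:-→d29:-→d30:-→d31:H1 -> H1
  add 136.46.8.0/24 -> H2 at depth 24
  add 221.232.0.0/16 -> H2 at depth 16
  lookup 136.46.8.131: bits 1000100000101110000010001000 walk d0:H2→d1:-→d2:-→d3:-→d4:-→d5:-→d6:-→d7:-→d8:-→d9:-→d10:-→d11:-→d12:-→d13:-→d14:-→d15:-→d16:H0→d17:-→d18:-→d19:-→d20:-→d21:-→d22:-→d23:-→d24:H2→d25:-→d26:-→d27:-→d28:H1 -> H1
  add 0.0.0.0/0 -> H3 at depth 0
  del 136.46.8.128/28 (clear depth 28)
  add 205.140.128.0/18 -> H1 at depth 18
  lookup 221.232.2.179: bits 11011101111010000 walk d0:H3→d1:-→d2:-→d3:-→d4:-→d5:-→d6:-→d7:-→d8:-→d9:-→d10:-→d11:-→d12:-→d13:-→d14:-→d15:-→d16:H2→d17:- -> H2
  add 205.140.0.0/16 -> H2 at depth 16
  add 249.147.0.0/16 -> H2 at depth 16
  add 221.232.80.0/20 -> H2 at depth 20
  add 136.46.0.0/17 -> H0 at depth 17
  del 205.140.128.0/18 (clear depth 18)
  lookup 136.46.3.19: bits 10001000001011100000 walk d0:H3→d1:-→d2:-→d3:-→d4:-→d5:-→d6:-→d7:-→d8:-→d9:-→d10:-→d11:-→d12:-→d13:-→d14:-→d15:-→d16:H0→d17:H0→d18:-→d19:-→d20:- -> H0
  lookup 221.232.80.6: bits 11011101111010000101 walk d0:H3→d1:-→d2:-→d3:-→d4:-→d5:-→d6:-→d7:-→d8:-→d9:-→d10:-→d11:-→d12:-→d13:-→d14:-→d15:-→d16:H2→d17:-→d18:-→d19:-→d20:H2 -> H2
  add 0.0.0.0/0 -> H2 at depth 0
  add 0.0.0.0/0 -> H1 at depth 0
  del 221.232.0.0/16 (clear depth 16)
  add 221.232.90.0/24 -> H2 at depth 24
  del 136.46.8.0/24 (clear depth 24)
  del 249.147.127.96/31 (clear depth 31)
  add 192.0.0.0/2 -> H1 at depth 2
  lookup 249.147.0.104: bits 11111001100100110 walk d0:H1→d1:-→d2:H1→d3:-→d4:-→d5:-→d6:-→d7:-→d8:-→d9:-→d10:-→d11:-→d12:-→d13:-→d14:-→d15:-→d16:H2→d17:- -> H2
  add 0.0.0.0/0 -> H0 at depth 0

== LOOKUPS ==
["H1","no-route","H1","H1","H0","H1","H1","H1","H1","H2","H0","H2","H2"]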